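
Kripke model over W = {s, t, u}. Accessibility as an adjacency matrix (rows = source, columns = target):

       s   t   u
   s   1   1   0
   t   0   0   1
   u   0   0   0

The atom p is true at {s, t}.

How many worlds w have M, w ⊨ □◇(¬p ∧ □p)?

s: successors {s, t}; ◇(¬p ∧ □p) there: s:F, t:T. ✗
t: successors {u}; ◇(¬p ∧ □p) there: u:F. ✗
u: no successors, so □◇(¬p ∧ □p) holds vacuously. ✓
Satisfying worlds: {u}.

1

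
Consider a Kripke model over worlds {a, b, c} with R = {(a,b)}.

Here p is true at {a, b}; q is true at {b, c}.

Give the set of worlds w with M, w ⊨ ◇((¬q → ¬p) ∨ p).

a: successors {b}; (¬q → ¬p) ∨ p there: b:T. ✓
b: no successors, so ◇((¬q → ¬p) ∨ p) fails. ✗
c: no successors, so ◇((¬q → ¬p) ∨ p) fails. ✗

{a}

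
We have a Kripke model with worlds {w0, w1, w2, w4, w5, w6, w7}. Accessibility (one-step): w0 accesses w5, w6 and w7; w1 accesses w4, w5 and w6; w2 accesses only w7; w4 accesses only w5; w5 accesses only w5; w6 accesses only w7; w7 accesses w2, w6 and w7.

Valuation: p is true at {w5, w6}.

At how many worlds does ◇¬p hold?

w0: successors {w5, w6, w7}; ¬p there: w5:F, w6:F, w7:T. ✓
w1: successors {w4, w5, w6}; ¬p there: w4:T, w5:F, w6:F. ✓
w2: successors {w7}; ¬p there: w7:T. ✓
w4: successors {w5}; ¬p there: w5:F. ✗
w5: successors {w5}; ¬p there: w5:F. ✗
w6: successors {w7}; ¬p there: w7:T. ✓
w7: successors {w2, w6, w7}; ¬p there: w2:T, w6:F, w7:T. ✓
Satisfying worlds: {w0, w1, w2, w6, w7}.

5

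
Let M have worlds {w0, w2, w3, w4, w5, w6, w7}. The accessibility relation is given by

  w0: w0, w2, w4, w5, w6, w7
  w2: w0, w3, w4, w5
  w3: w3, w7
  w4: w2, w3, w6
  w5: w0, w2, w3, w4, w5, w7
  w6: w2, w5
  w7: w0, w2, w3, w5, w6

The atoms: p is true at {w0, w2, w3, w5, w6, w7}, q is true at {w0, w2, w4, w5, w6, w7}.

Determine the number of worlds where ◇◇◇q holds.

7

w0: successors {w0, w2, w4, w5, w6, w7}; ◇◇q there: w0:T, w2:T, w4:T, w5:T, w6:T, w7:T. ✓
w2: successors {w0, w3, w4, w5}; ◇◇q there: w0:T, w3:T, w4:T, w5:T. ✓
w3: successors {w3, w7}; ◇◇q there: w3:T, w7:T. ✓
w4: successors {w2, w3, w6}; ◇◇q there: w2:T, w3:T, w6:T. ✓
w5: successors {w0, w2, w3, w4, w5, w7}; ◇◇q there: w0:T, w2:T, w3:T, w4:T, w5:T, w7:T. ✓
w6: successors {w2, w5}; ◇◇q there: w2:T, w5:T. ✓
w7: successors {w0, w2, w3, w5, w6}; ◇◇q there: w0:T, w2:T, w3:T, w5:T, w6:T. ✓
Satisfying worlds: {w0, w2, w3, w4, w5, w6, w7}.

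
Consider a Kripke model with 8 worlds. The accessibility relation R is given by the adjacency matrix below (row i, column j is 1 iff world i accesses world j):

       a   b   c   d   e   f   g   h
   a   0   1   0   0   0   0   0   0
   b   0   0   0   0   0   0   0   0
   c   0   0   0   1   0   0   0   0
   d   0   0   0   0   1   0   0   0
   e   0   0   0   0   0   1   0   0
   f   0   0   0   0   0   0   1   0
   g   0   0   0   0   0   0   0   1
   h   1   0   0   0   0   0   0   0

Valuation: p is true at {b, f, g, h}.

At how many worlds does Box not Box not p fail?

a: successors {b}; not Box not p there: b:F. ✗
b: no successors, so Box not Box not p holds vacuously. ✓
c: successors {d}; not Box not p there: d:F. ✗
d: successors {e}; not Box not p there: e:T. ✓
e: successors {f}; not Box not p there: f:T. ✓
f: successors {g}; not Box not p there: g:T. ✓
g: successors {h}; not Box not p there: h:F. ✗
h: successors {a}; not Box not p there: a:T. ✓
Satisfying worlds: {b, d, e, f, h}.
So Box not Box not p fails at the other 3 worlds.

3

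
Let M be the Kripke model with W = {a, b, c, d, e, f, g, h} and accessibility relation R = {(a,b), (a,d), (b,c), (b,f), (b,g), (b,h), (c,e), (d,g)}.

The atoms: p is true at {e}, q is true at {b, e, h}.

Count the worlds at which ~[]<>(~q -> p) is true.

a: []<>(~q -> p) is F. ✓
b: []<>(~q -> p) is F. ✓
c: []<>(~q -> p) is F. ✓
d: []<>(~q -> p) is F. ✓
e: []<>(~q -> p) is T. ✗
f: []<>(~q -> p) is T. ✗
g: []<>(~q -> p) is T. ✗
h: []<>(~q -> p) is T. ✗
Satisfying worlds: {a, b, c, d}.

4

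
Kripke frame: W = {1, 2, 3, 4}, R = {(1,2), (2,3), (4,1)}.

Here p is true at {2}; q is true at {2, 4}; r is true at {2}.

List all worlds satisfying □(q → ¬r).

{2, 3, 4}

1: successors {2}; q → ¬r there: 2:F. ✗
2: successors {3}; q → ¬r there: 3:T. ✓
3: no successors, so □(q → ¬r) holds vacuously. ✓
4: successors {1}; q → ¬r there: 1:T. ✓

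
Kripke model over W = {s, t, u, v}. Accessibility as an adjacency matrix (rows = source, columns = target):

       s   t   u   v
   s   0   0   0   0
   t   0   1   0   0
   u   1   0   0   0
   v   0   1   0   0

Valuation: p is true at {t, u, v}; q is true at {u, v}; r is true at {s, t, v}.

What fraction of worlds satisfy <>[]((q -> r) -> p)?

3/4

s: no successors, so <>[]((q -> r) -> p) fails. ✗
t: successors {t}; []((q -> r) -> p) there: t:T. ✓
u: successors {s}; []((q -> r) -> p) there: s:T. ✓
v: successors {t}; []((q -> r) -> p) there: t:T. ✓
That's 3 of 4 worlds, so 3/4.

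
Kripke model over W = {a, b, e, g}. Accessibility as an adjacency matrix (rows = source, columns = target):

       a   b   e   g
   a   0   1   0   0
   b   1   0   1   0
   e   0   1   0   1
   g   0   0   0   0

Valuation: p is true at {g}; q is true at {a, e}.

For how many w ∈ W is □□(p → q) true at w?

3

a: successors {b}; □(p → q) there: b:T. ✓
b: successors {a, e}; □(p → q) there: a:T, e:F. ✗
e: successors {b, g}; □(p → q) there: b:T, g:T. ✓
g: no successors, so □□(p → q) holds vacuously. ✓
Satisfying worlds: {a, e, g}.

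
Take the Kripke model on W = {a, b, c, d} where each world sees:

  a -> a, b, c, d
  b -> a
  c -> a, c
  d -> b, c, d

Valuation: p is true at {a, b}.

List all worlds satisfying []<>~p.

{b, c}

a: successors {a, b, c, d}; <>~p there: a:T, b:F, c:T, d:T. ✗
b: successors {a}; <>~p there: a:T. ✓
c: successors {a, c}; <>~p there: a:T, c:T. ✓
d: successors {b, c, d}; <>~p there: b:F, c:T, d:T. ✗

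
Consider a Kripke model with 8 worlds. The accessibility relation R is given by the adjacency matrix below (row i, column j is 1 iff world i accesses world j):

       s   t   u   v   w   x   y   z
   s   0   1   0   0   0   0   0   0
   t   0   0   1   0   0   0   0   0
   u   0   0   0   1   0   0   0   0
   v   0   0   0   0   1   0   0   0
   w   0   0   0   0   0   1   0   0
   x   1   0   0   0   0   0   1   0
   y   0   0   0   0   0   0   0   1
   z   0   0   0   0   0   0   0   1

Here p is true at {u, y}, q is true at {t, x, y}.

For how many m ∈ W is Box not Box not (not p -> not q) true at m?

s: successors {t}; not Box not (not p -> not q) there: t:T. ✓
t: successors {u}; not Box not (not p -> not q) there: u:T. ✓
u: successors {v}; not Box not (not p -> not q) there: v:T. ✓
v: successors {w}; not Box not (not p -> not q) there: w:F. ✗
w: successors {x}; not Box not (not p -> not q) there: x:T. ✓
x: successors {s, y}; not Box not (not p -> not q) there: s:F, y:T. ✗
y: successors {z}; not Box not (not p -> not q) there: z:T. ✓
z: successors {z}; not Box not (not p -> not q) there: z:T. ✓
Satisfying worlds: {s, t, u, w, y, z}.

6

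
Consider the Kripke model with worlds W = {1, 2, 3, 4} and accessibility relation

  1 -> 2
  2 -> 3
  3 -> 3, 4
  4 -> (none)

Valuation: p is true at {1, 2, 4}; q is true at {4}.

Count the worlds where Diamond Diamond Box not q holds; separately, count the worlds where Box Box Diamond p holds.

2 and 2

For Diamond Diamond Box not q:
1: successors {2}; Diamond Box not q there: 2:F. ✗
2: successors {3}; Diamond Box not q there: 3:T. ✓
3: successors {3, 4}; Diamond Box not q there: 3:T, 4:F. ✓
4: no successors, so Diamond Diamond Box not q fails. ✗
— 2 worlds.
For Box Box Diamond p:
1: successors {2}; Box Diamond p there: 2:T. ✓
2: successors {3}; Box Diamond p there: 3:F. ✗
3: successors {3, 4}; Box Diamond p there: 3:F, 4:T. ✗
4: no successors, so Box Box Diamond p holds vacuously. ✓
— 2 worlds.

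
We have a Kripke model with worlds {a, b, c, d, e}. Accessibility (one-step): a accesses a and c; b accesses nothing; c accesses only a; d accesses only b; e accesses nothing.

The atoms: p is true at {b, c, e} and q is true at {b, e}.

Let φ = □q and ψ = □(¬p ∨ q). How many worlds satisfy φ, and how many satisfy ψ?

For □q:
a: successors {a, c}; q there: a:F, c:F. ✗
b: no successors, so □q holds vacuously. ✓
c: successors {a}; q there: a:F. ✗
d: successors {b}; q there: b:T. ✓
e: no successors, so □q holds vacuously. ✓
— 3 worlds.
For □(¬p ∨ q):
a: successors {a, c}; ¬p ∨ q there: a:T, c:F. ✗
b: no successors, so □(¬p ∨ q) holds vacuously. ✓
c: successors {a}; ¬p ∨ q there: a:T. ✓
d: successors {b}; ¬p ∨ q there: b:T. ✓
e: no successors, so □(¬p ∨ q) holds vacuously. ✓
— 4 worlds.

3 and 4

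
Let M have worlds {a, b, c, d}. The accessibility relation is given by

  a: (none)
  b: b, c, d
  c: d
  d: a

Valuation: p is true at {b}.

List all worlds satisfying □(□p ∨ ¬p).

{a, c, d}

a: no successors, so □(□p ∨ ¬p) holds vacuously. ✓
b: successors {b, c, d}; □p ∨ ¬p there: b:F, c:T, d:T. ✗
c: successors {d}; □p ∨ ¬p there: d:T. ✓
d: successors {a}; □p ∨ ¬p there: a:T. ✓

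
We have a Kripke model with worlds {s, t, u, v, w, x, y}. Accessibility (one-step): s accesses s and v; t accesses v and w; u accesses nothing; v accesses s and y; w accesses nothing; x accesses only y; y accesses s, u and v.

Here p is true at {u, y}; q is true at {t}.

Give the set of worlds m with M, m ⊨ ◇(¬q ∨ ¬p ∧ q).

s: successors {s, v}; ¬q ∨ ¬p ∧ q there: s:T, v:T. ✓
t: successors {v, w}; ¬q ∨ ¬p ∧ q there: v:T, w:T. ✓
u: no successors, so ◇(¬q ∨ ¬p ∧ q) fails. ✗
v: successors {s, y}; ¬q ∨ ¬p ∧ q there: s:T, y:T. ✓
w: no successors, so ◇(¬q ∨ ¬p ∧ q) fails. ✗
x: successors {y}; ¬q ∨ ¬p ∧ q there: y:T. ✓
y: successors {s, u, v}; ¬q ∨ ¬p ∧ q there: s:T, u:T, v:T. ✓

{s, t, v, x, y}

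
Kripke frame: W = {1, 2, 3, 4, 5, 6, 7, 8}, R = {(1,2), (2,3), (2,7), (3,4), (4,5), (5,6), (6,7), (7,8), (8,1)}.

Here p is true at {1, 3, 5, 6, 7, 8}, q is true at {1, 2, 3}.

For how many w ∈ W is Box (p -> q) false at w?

1: successors {2}; p -> q there: 2:T. ✓
2: successors {3, 7}; p -> q there: 3:T, 7:F. ✗
3: successors {4}; p -> q there: 4:T. ✓
4: successors {5}; p -> q there: 5:F. ✗
5: successors {6}; p -> q there: 6:F. ✗
6: successors {7}; p -> q there: 7:F. ✗
7: successors {8}; p -> q there: 8:F. ✗
8: successors {1}; p -> q there: 1:T. ✓
Satisfying worlds: {1, 3, 8}.
So Box (p -> q) fails at the other 5 worlds.

5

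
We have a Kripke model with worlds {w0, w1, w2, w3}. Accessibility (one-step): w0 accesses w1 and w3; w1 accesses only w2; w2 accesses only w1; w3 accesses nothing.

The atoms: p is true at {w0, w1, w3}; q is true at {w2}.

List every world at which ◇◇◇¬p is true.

w0: successors {w1, w3}; ◇◇¬p there: w1:F, w3:F. ✗
w1: successors {w2}; ◇◇¬p there: w2:T. ✓
w2: successors {w1}; ◇◇¬p there: w1:F. ✗
w3: no successors, so ◇◇◇¬p fails. ✗

{w1}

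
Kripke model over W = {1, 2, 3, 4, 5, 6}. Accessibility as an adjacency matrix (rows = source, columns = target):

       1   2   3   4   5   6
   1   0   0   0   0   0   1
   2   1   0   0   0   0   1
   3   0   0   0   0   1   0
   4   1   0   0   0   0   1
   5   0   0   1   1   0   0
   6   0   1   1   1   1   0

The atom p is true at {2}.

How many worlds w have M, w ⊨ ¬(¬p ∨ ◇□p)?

1: ¬p ∨ ◇□p is T. ✗
2: ¬p ∨ ◇□p is F. ✓
3: ¬p ∨ ◇□p is T. ✗
4: ¬p ∨ ◇□p is T. ✗
5: ¬p ∨ ◇□p is T. ✗
6: ¬p ∨ ◇□p is T. ✗
Satisfying worlds: {2}.

1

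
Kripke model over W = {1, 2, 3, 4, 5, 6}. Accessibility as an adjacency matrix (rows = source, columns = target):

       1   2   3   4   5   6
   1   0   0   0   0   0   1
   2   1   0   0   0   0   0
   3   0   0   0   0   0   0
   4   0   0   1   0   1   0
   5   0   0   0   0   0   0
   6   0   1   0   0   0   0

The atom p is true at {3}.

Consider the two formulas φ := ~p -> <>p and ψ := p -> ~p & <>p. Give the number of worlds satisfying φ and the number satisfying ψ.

For ~p -> <>p:
1: ~p is T, <>p is F. ✗
2: ~p is T, <>p is F. ✗
3: ~p is F, <>p is F. ✓
4: ~p is T, <>p is T. ✓
5: ~p is T, <>p is F. ✗
6: ~p is T, <>p is F. ✗
— 2 worlds.
For p -> ~p & <>p:
1: p is F, ~p & <>p is F. ✓
2: p is F, ~p & <>p is F. ✓
3: p is T, ~p & <>p is F. ✗
4: p is F, ~p & <>p is T. ✓
5: p is F, ~p & <>p is F. ✓
6: p is F, ~p & <>p is F. ✓
— 5 worlds.

2 and 5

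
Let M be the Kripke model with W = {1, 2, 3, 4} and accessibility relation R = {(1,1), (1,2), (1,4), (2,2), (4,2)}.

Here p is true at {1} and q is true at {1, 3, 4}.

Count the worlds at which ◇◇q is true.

1: successors {1, 2, 4}; ◇q there: 1:T, 2:F, 4:F. ✓
2: successors {2}; ◇q there: 2:F. ✗
3: no successors, so ◇◇q fails. ✗
4: successors {2}; ◇q there: 2:F. ✗
Satisfying worlds: {1}.

1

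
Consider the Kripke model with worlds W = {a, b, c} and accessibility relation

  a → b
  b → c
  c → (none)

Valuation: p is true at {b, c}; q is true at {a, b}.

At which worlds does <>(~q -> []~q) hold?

{a, b}

a: successors {b}; ~q -> []~q there: b:T. ✓
b: successors {c}; ~q -> []~q there: c:T. ✓
c: no successors, so <>(~q -> []~q) fails. ✗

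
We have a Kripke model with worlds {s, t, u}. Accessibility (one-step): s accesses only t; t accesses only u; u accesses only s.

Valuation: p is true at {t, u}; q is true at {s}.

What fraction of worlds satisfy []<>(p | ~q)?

s: successors {t}; <>(p | ~q) there: t:T. ✓
t: successors {u}; <>(p | ~q) there: u:F. ✗
u: successors {s}; <>(p | ~q) there: s:T. ✓
That's 2 of 3 worlds, so 2/3.

2/3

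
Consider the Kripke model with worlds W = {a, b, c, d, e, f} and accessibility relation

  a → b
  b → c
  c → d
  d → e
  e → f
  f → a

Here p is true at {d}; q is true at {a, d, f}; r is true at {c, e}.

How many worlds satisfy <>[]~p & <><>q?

2

a: <>[]~p is T, <><>q is F. ✗
b: <>[]~p is F, <><>q is T. ✗
c: <>[]~p is T, <><>q is F. ✗
d: <>[]~p is T, <><>q is T. ✓
e: <>[]~p is T, <><>q is T. ✓
f: <>[]~p is T, <><>q is F. ✗
Satisfying worlds: {d, e}.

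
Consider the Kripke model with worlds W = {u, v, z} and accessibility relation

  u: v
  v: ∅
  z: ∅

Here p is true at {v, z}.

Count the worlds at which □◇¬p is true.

u: successors {v}; ◇¬p there: v:F. ✗
v: no successors, so □◇¬p holds vacuously. ✓
z: no successors, so □◇¬p holds vacuously. ✓
Satisfying worlds: {v, z}.

2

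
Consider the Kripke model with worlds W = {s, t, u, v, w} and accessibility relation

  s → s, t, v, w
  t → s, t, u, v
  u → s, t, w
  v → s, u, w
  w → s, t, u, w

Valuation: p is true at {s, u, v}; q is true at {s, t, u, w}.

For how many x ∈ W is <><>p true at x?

5

s: successors {s, t, v, w}; <>p there: s:T, t:T, v:T, w:T. ✓
t: successors {s, t, u, v}; <>p there: s:T, t:T, u:T, v:T. ✓
u: successors {s, t, w}; <>p there: s:T, t:T, w:T. ✓
v: successors {s, u, w}; <>p there: s:T, u:T, w:T. ✓
w: successors {s, t, u, w}; <>p there: s:T, t:T, u:T, w:T. ✓
Satisfying worlds: {s, t, u, v, w}.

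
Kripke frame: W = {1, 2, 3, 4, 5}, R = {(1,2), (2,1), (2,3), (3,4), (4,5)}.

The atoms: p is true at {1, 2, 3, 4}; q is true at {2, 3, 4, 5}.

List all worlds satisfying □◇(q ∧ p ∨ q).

{1, 2, 3, 5}

1: successors {2}; ◇(q ∧ p ∨ q) there: 2:T. ✓
2: successors {1, 3}; ◇(q ∧ p ∨ q) there: 1:T, 3:T. ✓
3: successors {4}; ◇(q ∧ p ∨ q) there: 4:T. ✓
4: successors {5}; ◇(q ∧ p ∨ q) there: 5:F. ✗
5: no successors, so □◇(q ∧ p ∨ q) holds vacuously. ✓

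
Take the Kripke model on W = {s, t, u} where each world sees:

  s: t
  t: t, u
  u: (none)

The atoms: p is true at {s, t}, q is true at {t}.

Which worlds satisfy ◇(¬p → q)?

s: successors {t}; ¬p → q there: t:T. ✓
t: successors {t, u}; ¬p → q there: t:T, u:F. ✓
u: no successors, so ◇(¬p → q) fails. ✗

{s, t}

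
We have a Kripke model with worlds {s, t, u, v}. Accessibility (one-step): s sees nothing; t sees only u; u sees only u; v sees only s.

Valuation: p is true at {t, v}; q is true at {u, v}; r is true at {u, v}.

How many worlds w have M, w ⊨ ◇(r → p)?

s: no successors, so ◇(r → p) fails. ✗
t: successors {u}; r → p there: u:F. ✗
u: successors {u}; r → p there: u:F. ✗
v: successors {s}; r → p there: s:T. ✓
Satisfying worlds: {v}.

1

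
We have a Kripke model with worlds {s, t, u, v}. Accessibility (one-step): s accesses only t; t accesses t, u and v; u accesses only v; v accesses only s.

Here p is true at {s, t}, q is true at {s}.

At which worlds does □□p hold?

{u, v}

s: successors {t}; □p there: t:F. ✗
t: successors {t, u, v}; □p there: t:F, u:F, v:T. ✗
u: successors {v}; □p there: v:T. ✓
v: successors {s}; □p there: s:T. ✓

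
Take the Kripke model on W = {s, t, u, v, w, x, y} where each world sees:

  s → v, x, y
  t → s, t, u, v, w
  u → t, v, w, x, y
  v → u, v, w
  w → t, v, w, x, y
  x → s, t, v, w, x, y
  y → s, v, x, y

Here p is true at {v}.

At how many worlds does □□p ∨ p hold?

s: □□p is F, p is F. ✗
t: □□p is F, p is F. ✗
u: □□p is F, p is F. ✗
v: □□p is F, p is T. ✓
w: □□p is F, p is F. ✗
x: □□p is F, p is F. ✗
y: □□p is F, p is F. ✗
Satisfying worlds: {v}.

1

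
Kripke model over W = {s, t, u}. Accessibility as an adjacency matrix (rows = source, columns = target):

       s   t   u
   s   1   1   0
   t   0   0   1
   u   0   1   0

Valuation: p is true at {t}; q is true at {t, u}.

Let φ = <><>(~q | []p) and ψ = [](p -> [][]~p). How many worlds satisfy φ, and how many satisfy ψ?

For <><>(~q | []p):
s: successors {s, t}; <>(~q | []p) there: s:T, t:T. ✓
t: successors {u}; <>(~q | []p) there: u:F. ✗
u: successors {t}; <>(~q | []p) there: t:T. ✓
— 2 worlds.
For [](p -> [][]~p):
s: successors {s, t}; p -> [][]~p there: s:T, t:F. ✗
t: successors {u}; p -> [][]~p there: u:T. ✓
u: successors {t}; p -> [][]~p there: t:F. ✗
— 1 world.

2 and 1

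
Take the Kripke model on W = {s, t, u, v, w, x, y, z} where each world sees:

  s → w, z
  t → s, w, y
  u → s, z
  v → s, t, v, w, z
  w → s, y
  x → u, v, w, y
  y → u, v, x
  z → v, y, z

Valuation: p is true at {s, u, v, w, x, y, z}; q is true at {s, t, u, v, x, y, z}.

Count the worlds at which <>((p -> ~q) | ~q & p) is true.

s: successors {w, z}; (p -> ~q) | ~q & p there: w:T, z:F. ✓
t: successors {s, w, y}; (p -> ~q) | ~q & p there: s:F, w:T, y:F. ✓
u: successors {s, z}; (p -> ~q) | ~q & p there: s:F, z:F. ✗
v: successors {s, t, v, w, z}; (p -> ~q) | ~q & p there: s:F, t:T, v:F, w:T, z:F. ✓
w: successors {s, y}; (p -> ~q) | ~q & p there: s:F, y:F. ✗
x: successors {u, v, w, y}; (p -> ~q) | ~q & p there: u:F, v:F, w:T, y:F. ✓
y: successors {u, v, x}; (p -> ~q) | ~q & p there: u:F, v:F, x:F. ✗
z: successors {v, y, z}; (p -> ~q) | ~q & p there: v:F, y:F, z:F. ✗
Satisfying worlds: {s, t, v, x}.

4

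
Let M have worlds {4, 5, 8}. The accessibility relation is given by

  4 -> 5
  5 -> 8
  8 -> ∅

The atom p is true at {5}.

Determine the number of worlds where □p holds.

2

4: successors {5}; p there: 5:T. ✓
5: successors {8}; p there: 8:F. ✗
8: no successors, so □p holds vacuously. ✓
Satisfying worlds: {4, 8}.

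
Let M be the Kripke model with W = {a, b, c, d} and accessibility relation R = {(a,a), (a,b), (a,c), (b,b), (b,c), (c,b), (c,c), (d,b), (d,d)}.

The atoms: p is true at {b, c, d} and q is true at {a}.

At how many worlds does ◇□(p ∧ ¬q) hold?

4

a: successors {a, b, c}; □(p ∧ ¬q) there: a:F, b:T, c:T. ✓
b: successors {b, c}; □(p ∧ ¬q) there: b:T, c:T. ✓
c: successors {b, c}; □(p ∧ ¬q) there: b:T, c:T. ✓
d: successors {b, d}; □(p ∧ ¬q) there: b:T, d:T. ✓
Satisfying worlds: {a, b, c, d}.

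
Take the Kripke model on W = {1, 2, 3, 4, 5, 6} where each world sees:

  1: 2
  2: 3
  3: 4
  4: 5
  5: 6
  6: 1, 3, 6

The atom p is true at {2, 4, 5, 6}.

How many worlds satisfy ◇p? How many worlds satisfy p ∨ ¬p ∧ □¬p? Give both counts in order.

5 and 4

For ◇p:
1: successors {2}; p there: 2:T. ✓
2: successors {3}; p there: 3:F. ✗
3: successors {4}; p there: 4:T. ✓
4: successors {5}; p there: 5:T. ✓
5: successors {6}; p there: 6:T. ✓
6: successors {1, 3, 6}; p there: 1:F, 3:F, 6:T. ✓
— 5 worlds.
For p ∨ ¬p ∧ □¬p:
1: p is F, ¬p ∧ □¬p is F. ✗
2: p is T, ¬p ∧ □¬p is F. ✓
3: p is F, ¬p ∧ □¬p is F. ✗
4: p is T, ¬p ∧ □¬p is F. ✓
5: p is T, ¬p ∧ □¬p is F. ✓
6: p is T, ¬p ∧ □¬p is F. ✓
— 4 worlds.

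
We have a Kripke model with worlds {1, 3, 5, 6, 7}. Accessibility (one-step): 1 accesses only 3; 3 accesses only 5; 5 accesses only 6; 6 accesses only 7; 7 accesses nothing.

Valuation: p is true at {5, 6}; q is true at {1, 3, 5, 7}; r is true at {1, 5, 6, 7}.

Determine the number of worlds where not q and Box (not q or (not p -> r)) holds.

1

1: not q is F, Box (not q or (not p -> r)) is F. ✗
3: not q is F, Box (not q or (not p -> r)) is T. ✗
5: not q is F, Box (not q or (not p -> r)) is T. ✗
6: not q is T, Box (not q or (not p -> r)) is T. ✓
7: not q is F, Box (not q or (not p -> r)) is T. ✗
Satisfying worlds: {6}.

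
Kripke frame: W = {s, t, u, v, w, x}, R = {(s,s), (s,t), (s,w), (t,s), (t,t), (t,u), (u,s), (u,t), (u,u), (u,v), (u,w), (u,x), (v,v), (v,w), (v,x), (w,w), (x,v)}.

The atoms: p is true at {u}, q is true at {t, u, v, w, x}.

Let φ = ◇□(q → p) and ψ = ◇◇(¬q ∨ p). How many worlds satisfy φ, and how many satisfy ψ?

0 and 3

For ◇□(q → p):
s: successors {s, t, w}; □(q → p) there: s:F, t:F, w:F. ✗
t: successors {s, t, u}; □(q → p) there: s:F, t:F, u:F. ✗
u: successors {s, t, u, v, w, x}; □(q → p) there: s:F, t:F, u:F, v:F, w:F, x:F. ✗
v: successors {v, w, x}; □(q → p) there: v:F, w:F, x:F. ✗
w: successors {w}; □(q → p) there: w:F. ✗
x: successors {v}; □(q → p) there: v:F. ✗
— 0 worlds.
For ◇◇(¬q ∨ p):
s: successors {s, t, w}; ◇(¬q ∨ p) there: s:T, t:T, w:F. ✓
t: successors {s, t, u}; ◇(¬q ∨ p) there: s:T, t:T, u:T. ✓
u: successors {s, t, u, v, w, x}; ◇(¬q ∨ p) there: s:T, t:T, u:T, v:F, w:F, x:F. ✓
v: successors {v, w, x}; ◇(¬q ∨ p) there: v:F, w:F, x:F. ✗
w: successors {w}; ◇(¬q ∨ p) there: w:F. ✗
x: successors {v}; ◇(¬q ∨ p) there: v:F. ✗
— 3 worlds.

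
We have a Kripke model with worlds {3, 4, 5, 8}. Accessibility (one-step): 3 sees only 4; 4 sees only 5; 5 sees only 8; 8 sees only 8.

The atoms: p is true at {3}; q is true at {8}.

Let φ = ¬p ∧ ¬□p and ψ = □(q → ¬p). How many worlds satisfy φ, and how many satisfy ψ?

For ¬p ∧ ¬□p:
3: ¬p is F, ¬□p is T. ✗
4: ¬p is T, ¬□p is T. ✓
5: ¬p is T, ¬□p is T. ✓
8: ¬p is T, ¬□p is T. ✓
— 3 worlds.
For □(q → ¬p):
3: successors {4}; q → ¬p there: 4:T. ✓
4: successors {5}; q → ¬p there: 5:T. ✓
5: successors {8}; q → ¬p there: 8:T. ✓
8: successors {8}; q → ¬p there: 8:T. ✓
— 4 worlds.

3 and 4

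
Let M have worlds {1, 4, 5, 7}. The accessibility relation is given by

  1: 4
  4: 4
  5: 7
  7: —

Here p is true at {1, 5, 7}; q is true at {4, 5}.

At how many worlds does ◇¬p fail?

1: successors {4}; ¬p there: 4:T. ✓
4: successors {4}; ¬p there: 4:T. ✓
5: successors {7}; ¬p there: 7:F. ✗
7: no successors, so ◇¬p fails. ✗
Satisfying worlds: {1, 4}.
So ◇¬p fails at the other 2 worlds.

2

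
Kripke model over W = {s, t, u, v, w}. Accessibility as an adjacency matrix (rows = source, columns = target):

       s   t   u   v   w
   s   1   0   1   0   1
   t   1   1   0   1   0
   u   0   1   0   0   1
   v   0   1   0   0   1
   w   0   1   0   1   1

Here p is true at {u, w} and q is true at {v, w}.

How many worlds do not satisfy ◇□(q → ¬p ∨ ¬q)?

s: successors {s, u, w}; □(q → ¬p ∨ ¬q) there: s:F, u:F, w:F. ✗
t: successors {s, t, v}; □(q → ¬p ∨ ¬q) there: s:F, t:T, v:F. ✓
u: successors {t, w}; □(q → ¬p ∨ ¬q) there: t:T, w:F. ✓
v: successors {t, w}; □(q → ¬p ∨ ¬q) there: t:T, w:F. ✓
w: successors {t, v, w}; □(q → ¬p ∨ ¬q) there: t:T, v:F, w:F. ✓
Satisfying worlds: {t, u, v, w}.
So ◇□(q → ¬p ∨ ¬q) fails at the other 1 world.

1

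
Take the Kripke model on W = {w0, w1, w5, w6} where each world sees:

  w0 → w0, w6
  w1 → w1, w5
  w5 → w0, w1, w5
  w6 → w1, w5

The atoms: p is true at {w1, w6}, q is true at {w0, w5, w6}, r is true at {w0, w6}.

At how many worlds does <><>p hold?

4

w0: successors {w0, w6}; <>p there: w0:T, w6:T. ✓
w1: successors {w1, w5}; <>p there: w1:T, w5:T. ✓
w5: successors {w0, w1, w5}; <>p there: w0:T, w1:T, w5:T. ✓
w6: successors {w1, w5}; <>p there: w1:T, w5:T. ✓
Satisfying worlds: {w0, w1, w5, w6}.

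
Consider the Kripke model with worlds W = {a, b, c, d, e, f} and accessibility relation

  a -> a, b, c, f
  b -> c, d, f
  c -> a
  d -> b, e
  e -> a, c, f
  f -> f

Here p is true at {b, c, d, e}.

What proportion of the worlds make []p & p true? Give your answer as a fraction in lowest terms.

a: []p is F, p is F. ✗
b: []p is F, p is T. ✗
c: []p is F, p is T. ✗
d: []p is T, p is T. ✓
e: []p is F, p is T. ✗
f: []p is F, p is F. ✗
That's 1 of 6 worlds, so 1/6.

1/6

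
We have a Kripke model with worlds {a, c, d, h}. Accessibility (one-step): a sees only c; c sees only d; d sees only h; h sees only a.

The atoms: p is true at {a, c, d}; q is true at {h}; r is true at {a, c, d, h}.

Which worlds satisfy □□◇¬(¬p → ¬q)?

{a}

a: successors {c}; □◇¬(¬p → ¬q) there: c:T. ✓
c: successors {d}; □◇¬(¬p → ¬q) there: d:F. ✗
d: successors {h}; □◇¬(¬p → ¬q) there: h:F. ✗
h: successors {a}; □◇¬(¬p → ¬q) there: a:F. ✗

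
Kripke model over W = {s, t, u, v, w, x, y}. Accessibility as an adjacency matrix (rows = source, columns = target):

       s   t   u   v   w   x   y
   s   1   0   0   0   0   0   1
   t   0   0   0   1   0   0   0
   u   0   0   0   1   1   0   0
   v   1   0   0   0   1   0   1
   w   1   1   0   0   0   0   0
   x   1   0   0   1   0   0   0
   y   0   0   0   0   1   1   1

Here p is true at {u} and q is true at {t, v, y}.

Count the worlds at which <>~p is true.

7

s: successors {s, y}; ~p there: s:T, y:T. ✓
t: successors {v}; ~p there: v:T. ✓
u: successors {v, w}; ~p there: v:T, w:T. ✓
v: successors {s, w, y}; ~p there: s:T, w:T, y:T. ✓
w: successors {s, t}; ~p there: s:T, t:T. ✓
x: successors {s, v}; ~p there: s:T, v:T. ✓
y: successors {w, x, y}; ~p there: w:T, x:T, y:T. ✓
Satisfying worlds: {s, t, u, v, w, x, y}.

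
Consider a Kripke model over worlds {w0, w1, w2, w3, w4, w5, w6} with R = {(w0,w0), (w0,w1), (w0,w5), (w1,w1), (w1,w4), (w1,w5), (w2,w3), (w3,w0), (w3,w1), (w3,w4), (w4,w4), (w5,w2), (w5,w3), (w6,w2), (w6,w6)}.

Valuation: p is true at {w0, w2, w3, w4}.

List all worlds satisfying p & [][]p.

{w4}

w0: p is T, [][]p is F. ✗
w1: p is F, [][]p is F. ✗
w2: p is T, [][]p is F. ✗
w3: p is T, [][]p is F. ✗
w4: p is T, [][]p is T. ✓
w5: p is F, [][]p is F. ✗
w6: p is F, [][]p is F. ✗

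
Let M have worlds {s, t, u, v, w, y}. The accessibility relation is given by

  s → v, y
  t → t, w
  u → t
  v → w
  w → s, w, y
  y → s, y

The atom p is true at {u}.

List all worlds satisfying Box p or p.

s: Box p is F, p is F. ✗
t: Box p is F, p is F. ✗
u: Box p is F, p is T. ✓
v: Box p is F, p is F. ✗
w: Box p is F, p is F. ✗
y: Box p is F, p is F. ✗

{u}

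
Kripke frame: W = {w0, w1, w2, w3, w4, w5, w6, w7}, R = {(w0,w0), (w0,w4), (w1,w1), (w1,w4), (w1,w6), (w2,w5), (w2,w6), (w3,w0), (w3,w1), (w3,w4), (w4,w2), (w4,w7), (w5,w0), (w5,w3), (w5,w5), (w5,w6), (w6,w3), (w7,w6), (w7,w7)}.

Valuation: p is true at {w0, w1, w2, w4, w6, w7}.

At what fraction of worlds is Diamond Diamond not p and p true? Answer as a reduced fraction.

w0: Diamond Diamond not p is F, p is T. ✗
w1: Diamond Diamond not p is T, p is T. ✓
w2: Diamond Diamond not p is T, p is T. ✓
w3: Diamond Diamond not p is F, p is F. ✗
w4: Diamond Diamond not p is T, p is T. ✓
w5: Diamond Diamond not p is T, p is F. ✗
w6: Diamond Diamond not p is F, p is T. ✗
w7: Diamond Diamond not p is T, p is T. ✓
That's 4 of 8 worlds, so 4/8 = 1/2.

1/2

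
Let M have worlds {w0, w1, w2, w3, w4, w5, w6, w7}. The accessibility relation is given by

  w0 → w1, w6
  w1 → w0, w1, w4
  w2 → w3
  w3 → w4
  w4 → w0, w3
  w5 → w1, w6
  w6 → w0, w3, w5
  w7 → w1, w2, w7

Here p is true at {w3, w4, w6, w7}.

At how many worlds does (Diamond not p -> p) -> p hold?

7

w0: Diamond not p -> p is F, p is F. ✓
w1: Diamond not p -> p is F, p is F. ✓
w2: Diamond not p -> p is T, p is F. ✗
w3: Diamond not p -> p is T, p is T. ✓
w4: Diamond not p -> p is T, p is T. ✓
w5: Diamond not p -> p is F, p is F. ✓
w6: Diamond not p -> p is T, p is T. ✓
w7: Diamond not p -> p is T, p is T. ✓
Satisfying worlds: {w0, w1, w3, w4, w5, w6, w7}.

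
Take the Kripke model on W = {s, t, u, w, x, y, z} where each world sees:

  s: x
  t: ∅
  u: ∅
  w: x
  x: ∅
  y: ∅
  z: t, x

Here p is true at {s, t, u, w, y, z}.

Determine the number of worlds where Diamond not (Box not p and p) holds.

s: successors {x}; not (Box not p and p) there: x:T. ✓
t: no successors, so Diamond not (Box not p and p) fails. ✗
u: no successors, so Diamond not (Box not p and p) fails. ✗
w: successors {x}; not (Box not p and p) there: x:T. ✓
x: no successors, so Diamond not (Box not p and p) fails. ✗
y: no successors, so Diamond not (Box not p and p) fails. ✗
z: successors {t, x}; not (Box not p and p) there: t:F, x:T. ✓
Satisfying worlds: {s, w, z}.

3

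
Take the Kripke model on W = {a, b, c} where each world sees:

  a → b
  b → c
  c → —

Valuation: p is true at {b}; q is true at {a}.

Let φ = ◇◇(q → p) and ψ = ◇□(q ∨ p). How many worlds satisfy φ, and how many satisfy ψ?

1 and 1

For ◇◇(q → p):
a: successors {b}; ◇(q → p) there: b:T. ✓
b: successors {c}; ◇(q → p) there: c:F. ✗
c: no successors, so ◇◇(q → p) fails. ✗
— 1 world.
For ◇□(q ∨ p):
a: successors {b}; □(q ∨ p) there: b:F. ✗
b: successors {c}; □(q ∨ p) there: c:T. ✓
c: no successors, so ◇□(q ∨ p) fails. ✗
— 1 world.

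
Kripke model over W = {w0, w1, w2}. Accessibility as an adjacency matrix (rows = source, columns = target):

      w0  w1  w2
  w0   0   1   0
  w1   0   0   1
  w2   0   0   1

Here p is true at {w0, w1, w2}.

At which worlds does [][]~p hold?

∅

w0: successors {w1}; []~p there: w1:F. ✗
w1: successors {w2}; []~p there: w2:F. ✗
w2: successors {w2}; []~p there: w2:F. ✗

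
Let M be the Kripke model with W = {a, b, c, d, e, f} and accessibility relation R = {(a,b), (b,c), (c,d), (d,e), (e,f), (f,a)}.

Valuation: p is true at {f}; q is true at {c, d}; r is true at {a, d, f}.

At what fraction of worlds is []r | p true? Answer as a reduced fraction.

1/2

a: []r is F, p is F. ✗
b: []r is F, p is F. ✗
c: []r is T, p is F. ✓
d: []r is F, p is F. ✗
e: []r is T, p is F. ✓
f: []r is T, p is T. ✓
That's 3 of 6 worlds, so 3/6 = 1/2.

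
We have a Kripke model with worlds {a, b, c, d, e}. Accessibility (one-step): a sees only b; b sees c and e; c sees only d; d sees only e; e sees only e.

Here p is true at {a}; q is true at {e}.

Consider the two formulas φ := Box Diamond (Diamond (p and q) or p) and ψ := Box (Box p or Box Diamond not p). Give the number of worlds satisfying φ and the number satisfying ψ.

For Box Diamond (Diamond (p and q) or p):
a: successors {b}; Diamond (Diamond (p and q) or p) there: b:F. ✗
b: successors {c, e}; Diamond (Diamond (p and q) or p) there: c:F, e:F. ✗
c: successors {d}; Diamond (Diamond (p and q) or p) there: d:F. ✗
d: successors {e}; Diamond (Diamond (p and q) or p) there: e:F. ✗
e: successors {e}; Diamond (Diamond (p and q) or p) there: e:F. ✗
— 0 worlds.
For Box (Box p or Box Diamond not p):
a: successors {b}; Box p or Box Diamond not p there: b:T. ✓
b: successors {c, e}; Box p or Box Diamond not p there: c:T, e:T. ✓
c: successors {d}; Box p or Box Diamond not p there: d:T. ✓
d: successors {e}; Box p or Box Diamond not p there: e:T. ✓
e: successors {e}; Box p or Box Diamond not p there: e:T. ✓
— 5 worlds.

0 and 5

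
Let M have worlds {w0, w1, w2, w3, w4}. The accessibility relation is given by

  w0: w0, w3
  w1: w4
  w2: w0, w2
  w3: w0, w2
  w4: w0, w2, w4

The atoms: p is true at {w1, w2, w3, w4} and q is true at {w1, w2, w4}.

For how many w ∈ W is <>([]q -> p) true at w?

5

w0: successors {w0, w3}; []q -> p there: w0:T, w3:T. ✓
w1: successors {w4}; []q -> p there: w4:T. ✓
w2: successors {w0, w2}; []q -> p there: w0:T, w2:T. ✓
w3: successors {w0, w2}; []q -> p there: w0:T, w2:T. ✓
w4: successors {w0, w2, w4}; []q -> p there: w0:T, w2:T, w4:T. ✓
Satisfying worlds: {w0, w1, w2, w3, w4}.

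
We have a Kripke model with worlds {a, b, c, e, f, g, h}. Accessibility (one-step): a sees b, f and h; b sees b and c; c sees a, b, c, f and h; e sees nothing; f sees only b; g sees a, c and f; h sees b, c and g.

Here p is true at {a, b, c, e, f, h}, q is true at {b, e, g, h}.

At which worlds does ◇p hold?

{a, b, c, f, g, h}

a: successors {b, f, h}; p there: b:T, f:T, h:T. ✓
b: successors {b, c}; p there: b:T, c:T. ✓
c: successors {a, b, c, f, h}; p there: a:T, b:T, c:T, f:T, h:T. ✓
e: no successors, so ◇p fails. ✗
f: successors {b}; p there: b:T. ✓
g: successors {a, c, f}; p there: a:T, c:T, f:T. ✓
h: successors {b, c, g}; p there: b:T, c:T, g:F. ✓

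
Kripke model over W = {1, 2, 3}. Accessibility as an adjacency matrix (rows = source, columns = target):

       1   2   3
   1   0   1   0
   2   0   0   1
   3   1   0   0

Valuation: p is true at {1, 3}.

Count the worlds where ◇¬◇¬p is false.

1

1: successors {2}; ¬◇¬p there: 2:T. ✓
2: successors {3}; ¬◇¬p there: 3:T. ✓
3: successors {1}; ¬◇¬p there: 1:F. ✗
Satisfying worlds: {1, 2}.
So ◇¬◇¬p fails at the other 1 world.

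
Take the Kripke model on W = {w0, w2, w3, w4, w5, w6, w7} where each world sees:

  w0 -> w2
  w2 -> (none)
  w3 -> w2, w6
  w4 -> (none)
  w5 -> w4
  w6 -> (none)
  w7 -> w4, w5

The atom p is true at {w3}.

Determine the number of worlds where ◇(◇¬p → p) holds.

4

w0: successors {w2}; ◇¬p → p there: w2:T. ✓
w2: no successors, so ◇(◇¬p → p) fails. ✗
w3: successors {w2, w6}; ◇¬p → p there: w2:T, w6:T. ✓
w4: no successors, so ◇(◇¬p → p) fails. ✗
w5: successors {w4}; ◇¬p → p there: w4:T. ✓
w6: no successors, so ◇(◇¬p → p) fails. ✗
w7: successors {w4, w5}; ◇¬p → p there: w4:T, w5:F. ✓
Satisfying worlds: {w0, w3, w5, w7}.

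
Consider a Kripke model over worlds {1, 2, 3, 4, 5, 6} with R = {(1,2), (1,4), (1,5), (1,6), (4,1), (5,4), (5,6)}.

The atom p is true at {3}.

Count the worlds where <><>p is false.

1: successors {2, 4, 5, 6}; <>p there: 2:F, 4:F, 5:F, 6:F. ✗
2: no successors, so <><>p fails. ✗
3: no successors, so <><>p fails. ✗
4: successors {1}; <>p there: 1:F. ✗
5: successors {4, 6}; <>p there: 4:F, 6:F. ✗
6: no successors, so <><>p fails. ✗
Satisfying worlds: ∅.
So <><>p fails at the other 6 worlds.

6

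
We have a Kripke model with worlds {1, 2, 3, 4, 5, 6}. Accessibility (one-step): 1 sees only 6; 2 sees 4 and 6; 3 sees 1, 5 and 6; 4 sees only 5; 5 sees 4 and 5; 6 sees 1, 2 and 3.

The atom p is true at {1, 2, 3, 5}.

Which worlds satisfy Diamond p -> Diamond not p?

{1, 2, 3, 5}

1: Diamond p is F, Diamond not p is T. ✓
2: Diamond p is F, Diamond not p is T. ✓
3: Diamond p is T, Diamond not p is T. ✓
4: Diamond p is T, Diamond not p is F. ✗
5: Diamond p is T, Diamond not p is T. ✓
6: Diamond p is T, Diamond not p is F. ✗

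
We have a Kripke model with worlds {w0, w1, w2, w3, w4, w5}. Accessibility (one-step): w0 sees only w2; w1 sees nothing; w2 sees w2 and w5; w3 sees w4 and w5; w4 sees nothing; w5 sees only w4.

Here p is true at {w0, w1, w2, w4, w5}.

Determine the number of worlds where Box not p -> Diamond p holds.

4

w0: Box not p is F, Diamond p is T. ✓
w1: Box not p is T, Diamond p is F. ✗
w2: Box not p is F, Diamond p is T. ✓
w3: Box not p is F, Diamond p is T. ✓
w4: Box not p is T, Diamond p is F. ✗
w5: Box not p is F, Diamond p is T. ✓
Satisfying worlds: {w0, w2, w3, w5}.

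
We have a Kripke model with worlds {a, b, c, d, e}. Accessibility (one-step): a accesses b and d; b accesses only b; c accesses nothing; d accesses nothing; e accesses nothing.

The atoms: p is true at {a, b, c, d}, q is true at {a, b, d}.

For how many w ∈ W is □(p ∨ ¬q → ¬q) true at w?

a: successors {b, d}; p ∨ ¬q → ¬q there: b:F, d:F. ✗
b: successors {b}; p ∨ ¬q → ¬q there: b:F. ✗
c: no successors, so □(p ∨ ¬q → ¬q) holds vacuously. ✓
d: no successors, so □(p ∨ ¬q → ¬q) holds vacuously. ✓
e: no successors, so □(p ∨ ¬q → ¬q) holds vacuously. ✓
Satisfying worlds: {c, d, e}.

3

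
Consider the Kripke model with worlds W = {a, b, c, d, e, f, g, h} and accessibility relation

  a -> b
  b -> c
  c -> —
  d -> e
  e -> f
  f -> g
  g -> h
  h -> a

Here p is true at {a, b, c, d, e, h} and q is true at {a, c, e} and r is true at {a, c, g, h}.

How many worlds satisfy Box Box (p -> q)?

a: successors {b}; Box (p -> q) there: b:T. ✓
b: successors {c}; Box (p -> q) there: c:T. ✓
c: no successors, so Box Box (p -> q) holds vacuously. ✓
d: successors {e}; Box (p -> q) there: e:T. ✓
e: successors {f}; Box (p -> q) there: f:T. ✓
f: successors {g}; Box (p -> q) there: g:F. ✗
g: successors {h}; Box (p -> q) there: h:T. ✓
h: successors {a}; Box (p -> q) there: a:F. ✗
Satisfying worlds: {a, b, c, d, e, g}.

6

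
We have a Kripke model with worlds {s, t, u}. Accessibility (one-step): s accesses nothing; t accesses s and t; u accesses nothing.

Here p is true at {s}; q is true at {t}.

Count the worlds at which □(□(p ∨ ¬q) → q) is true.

s: no successors, so □(□(p ∨ ¬q) → q) holds vacuously. ✓
t: successors {s, t}; □(p ∨ ¬q) → q there: s:F, t:T. ✗
u: no successors, so □(□(p ∨ ¬q) → q) holds vacuously. ✓
Satisfying worlds: {s, u}.

2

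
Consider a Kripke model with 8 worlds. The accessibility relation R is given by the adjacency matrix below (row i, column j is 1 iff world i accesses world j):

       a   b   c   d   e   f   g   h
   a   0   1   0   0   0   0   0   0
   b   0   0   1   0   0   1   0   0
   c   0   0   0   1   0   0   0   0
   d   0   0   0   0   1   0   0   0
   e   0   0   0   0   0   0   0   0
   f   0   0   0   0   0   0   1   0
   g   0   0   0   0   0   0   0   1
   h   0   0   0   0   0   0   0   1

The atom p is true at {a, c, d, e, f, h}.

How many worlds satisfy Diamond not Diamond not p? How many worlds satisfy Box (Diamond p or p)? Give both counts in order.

7 and 8

For Diamond not Diamond not p:
a: successors {b}; not Diamond not p there: b:T. ✓
b: successors {c, f}; not Diamond not p there: c:T, f:F. ✓
c: successors {d}; not Diamond not p there: d:T. ✓
d: successors {e}; not Diamond not p there: e:T. ✓
e: no successors, so Diamond not Diamond not p fails. ✗
f: successors {g}; not Diamond not p there: g:T. ✓
g: successors {h}; not Diamond not p there: h:T. ✓
h: successors {h}; not Diamond not p there: h:T. ✓
— 7 worlds.
For Box (Diamond p or p):
a: successors {b}; Diamond p or p there: b:T. ✓
b: successors {c, f}; Diamond p or p there: c:T, f:T. ✓
c: successors {d}; Diamond p or p there: d:T. ✓
d: successors {e}; Diamond p or p there: e:T. ✓
e: no successors, so Box (Diamond p or p) holds vacuously. ✓
f: successors {g}; Diamond p or p there: g:T. ✓
g: successors {h}; Diamond p or p there: h:T. ✓
h: successors {h}; Diamond p or p there: h:T. ✓
— 8 worlds.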